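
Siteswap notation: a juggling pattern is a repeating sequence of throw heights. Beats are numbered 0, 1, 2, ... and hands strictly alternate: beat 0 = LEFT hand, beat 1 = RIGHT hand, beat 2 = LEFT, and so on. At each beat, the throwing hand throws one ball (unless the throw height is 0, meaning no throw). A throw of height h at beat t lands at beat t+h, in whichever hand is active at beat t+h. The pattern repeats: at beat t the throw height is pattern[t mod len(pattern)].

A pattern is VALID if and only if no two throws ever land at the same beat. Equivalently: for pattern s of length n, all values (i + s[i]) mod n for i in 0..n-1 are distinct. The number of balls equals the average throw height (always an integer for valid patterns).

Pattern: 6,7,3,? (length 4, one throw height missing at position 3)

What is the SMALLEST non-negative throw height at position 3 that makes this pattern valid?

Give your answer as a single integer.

i=0: (0 + 6) mod 4 = 2
i=1: (1 + 7) mod 4 = 0
i=2: (2 + 3) mod 4 = 1
i=3: s[i]=? (unknown)
Known residues: [0, 1, 2]; need a permutation of 0..3, so missing residue r = 3
Need (3 + s) mod 4 = 3; smallest s = (3 - 3) mod 4 = 0

Answer: 0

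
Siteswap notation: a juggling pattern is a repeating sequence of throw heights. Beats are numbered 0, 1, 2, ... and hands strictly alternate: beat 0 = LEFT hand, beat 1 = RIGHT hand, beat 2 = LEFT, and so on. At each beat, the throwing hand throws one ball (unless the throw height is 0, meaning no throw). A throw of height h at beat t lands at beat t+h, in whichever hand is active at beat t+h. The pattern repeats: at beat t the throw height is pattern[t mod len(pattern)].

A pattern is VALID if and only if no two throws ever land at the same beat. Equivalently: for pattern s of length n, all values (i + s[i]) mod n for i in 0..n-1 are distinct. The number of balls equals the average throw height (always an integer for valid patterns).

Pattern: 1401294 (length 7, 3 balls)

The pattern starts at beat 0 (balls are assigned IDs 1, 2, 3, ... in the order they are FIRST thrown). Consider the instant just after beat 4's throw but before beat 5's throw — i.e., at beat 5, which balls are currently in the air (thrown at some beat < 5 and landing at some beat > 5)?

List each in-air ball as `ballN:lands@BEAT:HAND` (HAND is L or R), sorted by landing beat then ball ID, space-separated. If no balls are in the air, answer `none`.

Beat 0 (L): throw ball1 h=1 -> lands@1:R; in-air after throw: [b1@1:R]
Beat 1 (R): throw ball1 h=4 -> lands@5:R; in-air after throw: [b1@5:R]
Beat 3 (R): throw ball2 h=1 -> lands@4:L; in-air after throw: [b2@4:L b1@5:R]
Beat 4 (L): throw ball2 h=2 -> lands@6:L; in-air after throw: [b1@5:R b2@6:L]
Beat 5 (R): throw ball1 h=9 -> lands@14:L; in-air after throw: [b2@6:L b1@14:L]

Answer: ball2:lands@6:L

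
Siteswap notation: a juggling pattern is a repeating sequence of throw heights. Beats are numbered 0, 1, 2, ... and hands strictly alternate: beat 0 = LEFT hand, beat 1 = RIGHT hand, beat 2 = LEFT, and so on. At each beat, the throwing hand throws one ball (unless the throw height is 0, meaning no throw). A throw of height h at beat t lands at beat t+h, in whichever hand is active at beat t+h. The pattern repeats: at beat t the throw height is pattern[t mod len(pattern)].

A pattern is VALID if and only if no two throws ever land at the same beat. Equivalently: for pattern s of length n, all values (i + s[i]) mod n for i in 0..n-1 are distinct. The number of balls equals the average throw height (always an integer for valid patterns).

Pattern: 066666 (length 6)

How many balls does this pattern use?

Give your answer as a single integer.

Pattern = [0, 6, 6, 6, 6, 6], length n = 6
  position 0: throw height = 0, running sum = 0
  position 1: throw height = 6, running sum = 6
  position 2: throw height = 6, running sum = 12
  position 3: throw height = 6, running sum = 18
  position 4: throw height = 6, running sum = 24
  position 5: throw height = 6, running sum = 30
Total sum = 30; balls = sum / n = 30 / 6 = 5

Answer: 5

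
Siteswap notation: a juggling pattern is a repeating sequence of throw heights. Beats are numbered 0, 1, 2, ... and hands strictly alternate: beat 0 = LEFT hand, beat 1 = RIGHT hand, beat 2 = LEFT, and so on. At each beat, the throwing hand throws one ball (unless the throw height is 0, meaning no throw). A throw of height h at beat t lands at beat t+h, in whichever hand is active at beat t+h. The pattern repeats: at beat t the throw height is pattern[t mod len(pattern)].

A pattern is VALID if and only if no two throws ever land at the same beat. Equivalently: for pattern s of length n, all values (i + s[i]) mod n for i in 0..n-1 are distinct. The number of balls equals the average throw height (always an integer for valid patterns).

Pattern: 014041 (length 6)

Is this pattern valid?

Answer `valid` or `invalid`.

Answer: invalid

Derivation:
i=0: (i + s[i]) mod n = (0 + 0) mod 6 = 0
i=1: (i + s[i]) mod n = (1 + 1) mod 6 = 2
i=2: (i + s[i]) mod n = (2 + 4) mod 6 = 0
i=3: (i + s[i]) mod n = (3 + 0) mod 6 = 3
i=4: (i + s[i]) mod n = (4 + 4) mod 6 = 2
i=5: (i + s[i]) mod n = (5 + 1) mod 6 = 0
Residues: [0, 2, 0, 3, 2, 0], distinct: False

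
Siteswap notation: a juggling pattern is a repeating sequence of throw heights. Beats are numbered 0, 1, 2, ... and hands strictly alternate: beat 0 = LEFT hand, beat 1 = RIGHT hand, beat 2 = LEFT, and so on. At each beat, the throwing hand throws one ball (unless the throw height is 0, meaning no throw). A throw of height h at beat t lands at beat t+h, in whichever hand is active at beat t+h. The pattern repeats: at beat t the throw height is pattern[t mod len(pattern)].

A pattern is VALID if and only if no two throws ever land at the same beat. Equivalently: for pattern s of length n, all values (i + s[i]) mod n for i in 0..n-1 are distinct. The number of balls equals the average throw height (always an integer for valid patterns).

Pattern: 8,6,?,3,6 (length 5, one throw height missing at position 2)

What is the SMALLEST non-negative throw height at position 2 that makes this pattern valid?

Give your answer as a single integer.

Answer: 2

Derivation:
i=0: (0 + 8) mod 5 = 3
i=1: (1 + 6) mod 5 = 2
i=2: s[i]=? (unknown)
i=3: (3 + 3) mod 5 = 1
i=4: (4 + 6) mod 5 = 0
Known residues: [0, 1, 2, 3]; need a permutation of 0..4, so missing residue r = 4
Need (2 + s) mod 5 = 4; smallest s = (4 - 2) mod 5 = 2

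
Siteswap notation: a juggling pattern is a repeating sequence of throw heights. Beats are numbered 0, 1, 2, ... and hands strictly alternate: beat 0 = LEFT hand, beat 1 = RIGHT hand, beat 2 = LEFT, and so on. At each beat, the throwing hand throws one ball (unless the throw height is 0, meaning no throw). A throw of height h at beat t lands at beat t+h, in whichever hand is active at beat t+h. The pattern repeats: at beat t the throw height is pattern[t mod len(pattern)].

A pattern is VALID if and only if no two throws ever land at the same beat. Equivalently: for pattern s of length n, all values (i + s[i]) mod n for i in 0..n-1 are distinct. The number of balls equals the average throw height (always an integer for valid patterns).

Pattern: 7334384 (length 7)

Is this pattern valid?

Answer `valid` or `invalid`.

i=0: (i + s[i]) mod n = (0 + 7) mod 7 = 0
i=1: (i + s[i]) mod n = (1 + 3) mod 7 = 4
i=2: (i + s[i]) mod n = (2 + 3) mod 7 = 5
i=3: (i + s[i]) mod n = (3 + 4) mod 7 = 0
i=4: (i + s[i]) mod n = (4 + 3) mod 7 = 0
i=5: (i + s[i]) mod n = (5 + 8) mod 7 = 6
i=6: (i + s[i]) mod n = (6 + 4) mod 7 = 3
Residues: [0, 4, 5, 0, 0, 6, 3], distinct: False

Answer: invalid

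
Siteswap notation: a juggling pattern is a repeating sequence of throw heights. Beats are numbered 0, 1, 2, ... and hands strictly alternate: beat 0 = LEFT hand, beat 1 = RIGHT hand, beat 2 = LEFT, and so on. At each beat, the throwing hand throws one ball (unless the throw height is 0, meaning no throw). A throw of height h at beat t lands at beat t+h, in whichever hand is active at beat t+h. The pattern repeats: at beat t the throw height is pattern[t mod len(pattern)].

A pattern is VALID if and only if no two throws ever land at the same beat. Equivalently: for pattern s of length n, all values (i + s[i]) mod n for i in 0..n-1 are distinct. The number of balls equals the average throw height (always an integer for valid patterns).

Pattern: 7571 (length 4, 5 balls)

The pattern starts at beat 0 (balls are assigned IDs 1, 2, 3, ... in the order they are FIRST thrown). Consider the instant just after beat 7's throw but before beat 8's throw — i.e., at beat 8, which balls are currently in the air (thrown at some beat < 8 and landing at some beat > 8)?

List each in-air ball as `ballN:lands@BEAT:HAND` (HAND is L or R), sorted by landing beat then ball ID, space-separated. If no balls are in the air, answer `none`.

Answer: ball3:lands@9:R ball5:lands@10:L ball4:lands@11:R ball2:lands@13:R

Derivation:
Beat 0 (L): throw ball1 h=7 -> lands@7:R; in-air after throw: [b1@7:R]
Beat 1 (R): throw ball2 h=5 -> lands@6:L; in-air after throw: [b2@6:L b1@7:R]
Beat 2 (L): throw ball3 h=7 -> lands@9:R; in-air after throw: [b2@6:L b1@7:R b3@9:R]
Beat 3 (R): throw ball4 h=1 -> lands@4:L; in-air after throw: [b4@4:L b2@6:L b1@7:R b3@9:R]
Beat 4 (L): throw ball4 h=7 -> lands@11:R; in-air after throw: [b2@6:L b1@7:R b3@9:R b4@11:R]
Beat 5 (R): throw ball5 h=5 -> lands@10:L; in-air after throw: [b2@6:L b1@7:R b3@9:R b5@10:L b4@11:R]
Beat 6 (L): throw ball2 h=7 -> lands@13:R; in-air after throw: [b1@7:R b3@9:R b5@10:L b4@11:R b2@13:R]
Beat 7 (R): throw ball1 h=1 -> lands@8:L; in-air after throw: [b1@8:L b3@9:R b5@10:L b4@11:R b2@13:R]
Beat 8 (L): throw ball1 h=7 -> lands@15:R; in-air after throw: [b3@9:R b5@10:L b4@11:R b2@13:R b1@15:R]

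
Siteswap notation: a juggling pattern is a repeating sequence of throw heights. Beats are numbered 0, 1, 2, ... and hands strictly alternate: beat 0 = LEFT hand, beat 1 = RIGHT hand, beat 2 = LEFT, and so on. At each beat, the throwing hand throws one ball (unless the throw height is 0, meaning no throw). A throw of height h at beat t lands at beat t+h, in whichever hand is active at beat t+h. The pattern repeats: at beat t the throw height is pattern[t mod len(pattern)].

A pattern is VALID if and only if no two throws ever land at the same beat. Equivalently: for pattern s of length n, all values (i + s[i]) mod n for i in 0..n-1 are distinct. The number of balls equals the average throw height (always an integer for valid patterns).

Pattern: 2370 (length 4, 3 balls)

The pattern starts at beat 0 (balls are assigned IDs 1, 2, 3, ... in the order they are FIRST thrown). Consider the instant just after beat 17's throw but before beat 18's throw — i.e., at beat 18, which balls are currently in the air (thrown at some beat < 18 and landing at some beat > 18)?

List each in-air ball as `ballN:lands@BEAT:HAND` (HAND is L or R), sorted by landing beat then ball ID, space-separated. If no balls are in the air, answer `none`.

Beat 0 (L): throw ball1 h=2 -> lands@2:L; in-air after throw: [b1@2:L]
Beat 1 (R): throw ball2 h=3 -> lands@4:L; in-air after throw: [b1@2:L b2@4:L]
Beat 2 (L): throw ball1 h=7 -> lands@9:R; in-air after throw: [b2@4:L b1@9:R]
Beat 4 (L): throw ball2 h=2 -> lands@6:L; in-air after throw: [b2@6:L b1@9:R]
Beat 5 (R): throw ball3 h=3 -> lands@8:L; in-air after throw: [b2@6:L b3@8:L b1@9:R]
Beat 6 (L): throw ball2 h=7 -> lands@13:R; in-air after throw: [b3@8:L b1@9:R b2@13:R]
Beat 8 (L): throw ball3 h=2 -> lands@10:L; in-air after throw: [b1@9:R b3@10:L b2@13:R]
Beat 9 (R): throw ball1 h=3 -> lands@12:L; in-air after throw: [b3@10:L b1@12:L b2@13:R]
Beat 10 (L): throw ball3 h=7 -> lands@17:R; in-air after throw: [b1@12:L b2@13:R b3@17:R]
Beat 12 (L): throw ball1 h=2 -> lands@14:L; in-air after throw: [b2@13:R b1@14:L b3@17:R]
Beat 13 (R): throw ball2 h=3 -> lands@16:L; in-air after throw: [b1@14:L b2@16:L b3@17:R]
Beat 14 (L): throw ball1 h=7 -> lands@21:R; in-air after throw: [b2@16:L b3@17:R b1@21:R]
Beat 16 (L): throw ball2 h=2 -> lands@18:L; in-air after throw: [b3@17:R b2@18:L b1@21:R]
Beat 17 (R): throw ball3 h=3 -> lands@20:L; in-air after throw: [b2@18:L b3@20:L b1@21:R]
Beat 18 (L): throw ball2 h=7 -> lands@25:R; in-air after throw: [b3@20:L b1@21:R b2@25:R]

Answer: ball3:lands@20:L ball1:lands@21:R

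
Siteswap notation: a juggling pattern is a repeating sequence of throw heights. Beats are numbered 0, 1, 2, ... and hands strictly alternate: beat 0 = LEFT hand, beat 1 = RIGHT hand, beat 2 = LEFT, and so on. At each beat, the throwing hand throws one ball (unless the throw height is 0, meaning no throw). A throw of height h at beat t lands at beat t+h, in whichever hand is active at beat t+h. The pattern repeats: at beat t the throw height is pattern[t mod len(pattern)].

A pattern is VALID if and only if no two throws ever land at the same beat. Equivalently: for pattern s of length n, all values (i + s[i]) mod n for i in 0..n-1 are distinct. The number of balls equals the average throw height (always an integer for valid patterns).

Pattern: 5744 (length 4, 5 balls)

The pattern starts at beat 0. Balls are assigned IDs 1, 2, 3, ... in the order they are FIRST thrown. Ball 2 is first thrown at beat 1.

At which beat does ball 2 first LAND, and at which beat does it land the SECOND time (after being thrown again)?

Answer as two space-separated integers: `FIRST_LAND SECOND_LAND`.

Beat 0 (L): throw ball1 h=5 -> lands@5:R; in-air after throw: [b1@5:R]
Beat 1 (R): throw ball2 h=7 -> lands@8:L; in-air after throw: [b1@5:R b2@8:L]
Beat 2 (L): throw ball3 h=4 -> lands@6:L; in-air after throw: [b1@5:R b3@6:L b2@8:L]
Beat 3 (R): throw ball4 h=4 -> lands@7:R; in-air after throw: [b1@5:R b3@6:L b4@7:R b2@8:L]
Beat 4 (L): throw ball5 h=5 -> lands@9:R; in-air after throw: [b1@5:R b3@6:L b4@7:R b2@8:L b5@9:R]
Beat 5 (R): throw ball1 h=7 -> lands@12:L; in-air after throw: [b3@6:L b4@7:R b2@8:L b5@9:R b1@12:L]
Beat 6 (L): throw ball3 h=4 -> lands@10:L; in-air after throw: [b4@7:R b2@8:L b5@9:R b3@10:L b1@12:L]
Beat 7 (R): throw ball4 h=4 -> lands@11:R; in-air after throw: [b2@8:L b5@9:R b3@10:L b4@11:R b1@12:L]
Beat 8 (L): throw ball2 h=5 -> lands@13:R; in-air after throw: [b5@9:R b3@10:L b4@11:R b1@12:L b2@13:R]
Beat 9 (R): throw ball5 h=7 -> lands@16:L; in-air after throw: [b3@10:L b4@11:R b1@12:L b2@13:R b5@16:L]
Beat 10 (L): throw ball3 h=4 -> lands@14:L; in-air after throw: [b4@11:R b1@12:L b2@13:R b3@14:L b5@16:L]
Beat 11 (R): throw ball4 h=4 -> lands@15:R; in-air after throw: [b1@12:L b2@13:R b3@14:L b4@15:R b5@16:L]
Beat 12 (L): throw ball1 h=5 -> lands@17:R; in-air after throw: [b2@13:R b3@14:L b4@15:R b5@16:L b1@17:R]
Beat 13 (R): throw ball2 h=7 -> lands@20:L; in-air after throw: [b3@14:L b4@15:R b5@16:L b1@17:R b2@20:L]
Ball 2: thrown@1 h=7 -> first land @8; rethrown@8 h=5 -> second land @13

Answer: 8 13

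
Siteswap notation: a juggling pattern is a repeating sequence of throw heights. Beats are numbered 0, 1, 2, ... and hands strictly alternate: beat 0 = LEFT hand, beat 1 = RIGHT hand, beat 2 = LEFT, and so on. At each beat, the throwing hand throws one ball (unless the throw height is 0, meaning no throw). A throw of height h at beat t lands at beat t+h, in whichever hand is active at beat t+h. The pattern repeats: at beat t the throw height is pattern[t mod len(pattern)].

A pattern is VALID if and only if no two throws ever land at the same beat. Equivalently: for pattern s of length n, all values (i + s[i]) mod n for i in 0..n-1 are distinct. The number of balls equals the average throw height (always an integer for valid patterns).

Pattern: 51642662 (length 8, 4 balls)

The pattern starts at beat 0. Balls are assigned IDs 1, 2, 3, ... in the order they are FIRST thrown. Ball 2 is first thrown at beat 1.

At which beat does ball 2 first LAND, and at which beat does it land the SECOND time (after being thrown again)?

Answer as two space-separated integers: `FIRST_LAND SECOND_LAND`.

Answer: 2 8

Derivation:
Beat 0 (L): throw ball1 h=5 -> lands@5:R; in-air after throw: [b1@5:R]
Beat 1 (R): throw ball2 h=1 -> lands@2:L; in-air after throw: [b2@2:L b1@5:R]
Beat 2 (L): throw ball2 h=6 -> lands@8:L; in-air after throw: [b1@5:R b2@8:L]
Beat 3 (R): throw ball3 h=4 -> lands@7:R; in-air after throw: [b1@5:R b3@7:R b2@8:L]
Beat 4 (L): throw ball4 h=2 -> lands@6:L; in-air after throw: [b1@5:R b4@6:L b3@7:R b2@8:L]
Beat 5 (R): throw ball1 h=6 -> lands@11:R; in-air after throw: [b4@6:L b3@7:R b2@8:L b1@11:R]
Beat 6 (L): throw ball4 h=6 -> lands@12:L; in-air after throw: [b3@7:R b2@8:L b1@11:R b4@12:L]
Beat 7 (R): throw ball3 h=2 -> lands@9:R; in-air after throw: [b2@8:L b3@9:R b1@11:R b4@12:L]
Beat 8 (L): throw ball2 h=5 -> lands@13:R; in-air after throw: [b3@9:R b1@11:R b4@12:L b2@13:R]
Ball 2: thrown@1 h=1 -> first land @2; rethrown@2 h=6 -> second land @8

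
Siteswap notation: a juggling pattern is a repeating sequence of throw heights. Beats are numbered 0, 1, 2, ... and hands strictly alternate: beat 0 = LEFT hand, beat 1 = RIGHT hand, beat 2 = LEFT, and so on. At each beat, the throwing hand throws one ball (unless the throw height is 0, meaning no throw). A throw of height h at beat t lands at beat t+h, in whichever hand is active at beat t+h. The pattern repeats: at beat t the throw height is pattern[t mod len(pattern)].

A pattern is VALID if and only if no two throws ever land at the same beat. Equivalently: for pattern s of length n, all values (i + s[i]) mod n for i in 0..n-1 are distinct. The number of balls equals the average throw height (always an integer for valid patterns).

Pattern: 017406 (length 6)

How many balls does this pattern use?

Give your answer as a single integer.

Pattern = [0, 1, 7, 4, 0, 6], length n = 6
  position 0: throw height = 0, running sum = 0
  position 1: throw height = 1, running sum = 1
  position 2: throw height = 7, running sum = 8
  position 3: throw height = 4, running sum = 12
  position 4: throw height = 0, running sum = 12
  position 5: throw height = 6, running sum = 18
Total sum = 18; balls = sum / n = 18 / 6 = 3

Answer: 3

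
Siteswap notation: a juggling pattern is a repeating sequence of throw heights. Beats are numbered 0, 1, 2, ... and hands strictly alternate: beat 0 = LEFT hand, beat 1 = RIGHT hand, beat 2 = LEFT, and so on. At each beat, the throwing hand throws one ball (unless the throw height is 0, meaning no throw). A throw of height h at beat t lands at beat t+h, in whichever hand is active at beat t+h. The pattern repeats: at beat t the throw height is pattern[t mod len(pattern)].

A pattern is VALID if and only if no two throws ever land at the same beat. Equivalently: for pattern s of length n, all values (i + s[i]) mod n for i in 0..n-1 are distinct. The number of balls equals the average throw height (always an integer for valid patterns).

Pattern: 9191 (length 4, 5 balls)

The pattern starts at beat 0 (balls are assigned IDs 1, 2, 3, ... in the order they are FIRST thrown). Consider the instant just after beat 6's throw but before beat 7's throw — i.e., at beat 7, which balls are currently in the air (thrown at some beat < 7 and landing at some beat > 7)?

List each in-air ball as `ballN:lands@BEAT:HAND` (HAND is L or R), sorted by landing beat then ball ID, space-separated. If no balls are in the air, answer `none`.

Answer: ball1:lands@9:R ball2:lands@11:R ball3:lands@13:R ball4:lands@15:R

Derivation:
Beat 0 (L): throw ball1 h=9 -> lands@9:R; in-air after throw: [b1@9:R]
Beat 1 (R): throw ball2 h=1 -> lands@2:L; in-air after throw: [b2@2:L b1@9:R]
Beat 2 (L): throw ball2 h=9 -> lands@11:R; in-air after throw: [b1@9:R b2@11:R]
Beat 3 (R): throw ball3 h=1 -> lands@4:L; in-air after throw: [b3@4:L b1@9:R b2@11:R]
Beat 4 (L): throw ball3 h=9 -> lands@13:R; in-air after throw: [b1@9:R b2@11:R b3@13:R]
Beat 5 (R): throw ball4 h=1 -> lands@6:L; in-air after throw: [b4@6:L b1@9:R b2@11:R b3@13:R]
Beat 6 (L): throw ball4 h=9 -> lands@15:R; in-air after throw: [b1@9:R b2@11:R b3@13:R b4@15:R]
Beat 7 (R): throw ball5 h=1 -> lands@8:L; in-air after throw: [b5@8:L b1@9:R b2@11:R b3@13:R b4@15:R]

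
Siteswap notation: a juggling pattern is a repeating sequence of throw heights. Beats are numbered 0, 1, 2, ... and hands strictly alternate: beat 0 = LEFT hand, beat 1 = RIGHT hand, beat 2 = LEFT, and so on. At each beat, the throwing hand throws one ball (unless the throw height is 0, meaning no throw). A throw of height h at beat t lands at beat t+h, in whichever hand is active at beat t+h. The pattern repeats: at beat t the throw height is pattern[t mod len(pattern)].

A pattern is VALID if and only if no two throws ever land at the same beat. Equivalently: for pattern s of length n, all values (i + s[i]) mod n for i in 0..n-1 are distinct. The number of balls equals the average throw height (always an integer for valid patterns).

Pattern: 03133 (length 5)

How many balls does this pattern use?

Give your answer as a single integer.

Answer: 2

Derivation:
Pattern = [0, 3, 1, 3, 3], length n = 5
  position 0: throw height = 0, running sum = 0
  position 1: throw height = 3, running sum = 3
  position 2: throw height = 1, running sum = 4
  position 3: throw height = 3, running sum = 7
  position 4: throw height = 3, running sum = 10
Total sum = 10; balls = sum / n = 10 / 5 = 2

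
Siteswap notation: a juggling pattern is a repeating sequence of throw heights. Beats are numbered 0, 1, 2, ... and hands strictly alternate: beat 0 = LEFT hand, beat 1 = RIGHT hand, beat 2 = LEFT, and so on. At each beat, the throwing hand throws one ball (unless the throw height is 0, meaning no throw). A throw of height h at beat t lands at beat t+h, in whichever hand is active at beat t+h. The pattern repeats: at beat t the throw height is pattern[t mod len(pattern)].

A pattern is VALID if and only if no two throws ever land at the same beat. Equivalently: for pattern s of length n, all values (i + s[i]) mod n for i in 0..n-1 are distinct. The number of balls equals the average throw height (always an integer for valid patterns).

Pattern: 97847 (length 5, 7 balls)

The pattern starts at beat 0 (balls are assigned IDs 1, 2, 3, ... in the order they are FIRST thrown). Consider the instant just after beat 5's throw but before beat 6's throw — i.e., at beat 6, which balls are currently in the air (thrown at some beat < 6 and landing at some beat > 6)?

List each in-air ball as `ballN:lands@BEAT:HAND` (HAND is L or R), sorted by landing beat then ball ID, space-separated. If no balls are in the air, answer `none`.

Answer: ball4:lands@7:R ball2:lands@8:L ball1:lands@9:R ball3:lands@10:L ball5:lands@11:R ball6:lands@14:L

Derivation:
Beat 0 (L): throw ball1 h=9 -> lands@9:R; in-air after throw: [b1@9:R]
Beat 1 (R): throw ball2 h=7 -> lands@8:L; in-air after throw: [b2@8:L b1@9:R]
Beat 2 (L): throw ball3 h=8 -> lands@10:L; in-air after throw: [b2@8:L b1@9:R b3@10:L]
Beat 3 (R): throw ball4 h=4 -> lands@7:R; in-air after throw: [b4@7:R b2@8:L b1@9:R b3@10:L]
Beat 4 (L): throw ball5 h=7 -> lands@11:R; in-air after throw: [b4@7:R b2@8:L b1@9:R b3@10:L b5@11:R]
Beat 5 (R): throw ball6 h=9 -> lands@14:L; in-air after throw: [b4@7:R b2@8:L b1@9:R b3@10:L b5@11:R b6@14:L]
Beat 6 (L): throw ball7 h=7 -> lands@13:R; in-air after throw: [b4@7:R b2@8:L b1@9:R b3@10:L b5@11:R b7@13:R b6@14:L]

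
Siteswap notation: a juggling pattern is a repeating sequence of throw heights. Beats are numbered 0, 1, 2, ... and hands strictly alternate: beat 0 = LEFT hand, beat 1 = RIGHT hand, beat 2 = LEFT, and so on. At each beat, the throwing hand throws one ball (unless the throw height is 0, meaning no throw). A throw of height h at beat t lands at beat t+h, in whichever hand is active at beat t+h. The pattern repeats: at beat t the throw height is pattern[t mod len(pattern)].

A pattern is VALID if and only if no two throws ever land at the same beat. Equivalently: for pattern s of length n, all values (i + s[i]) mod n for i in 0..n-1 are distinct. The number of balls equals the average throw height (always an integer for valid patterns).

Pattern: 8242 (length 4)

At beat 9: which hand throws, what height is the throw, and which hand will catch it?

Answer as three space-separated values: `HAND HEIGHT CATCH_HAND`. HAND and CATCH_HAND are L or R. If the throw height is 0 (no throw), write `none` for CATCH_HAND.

Answer: R 2 R

Derivation:
Beat 9: 9 mod 2 = 1, so hand = R
Throw height = pattern[9 mod 4] = pattern[1] = 2
Lands at beat 9+2=11, 11 mod 2 = 1, so catch hand = R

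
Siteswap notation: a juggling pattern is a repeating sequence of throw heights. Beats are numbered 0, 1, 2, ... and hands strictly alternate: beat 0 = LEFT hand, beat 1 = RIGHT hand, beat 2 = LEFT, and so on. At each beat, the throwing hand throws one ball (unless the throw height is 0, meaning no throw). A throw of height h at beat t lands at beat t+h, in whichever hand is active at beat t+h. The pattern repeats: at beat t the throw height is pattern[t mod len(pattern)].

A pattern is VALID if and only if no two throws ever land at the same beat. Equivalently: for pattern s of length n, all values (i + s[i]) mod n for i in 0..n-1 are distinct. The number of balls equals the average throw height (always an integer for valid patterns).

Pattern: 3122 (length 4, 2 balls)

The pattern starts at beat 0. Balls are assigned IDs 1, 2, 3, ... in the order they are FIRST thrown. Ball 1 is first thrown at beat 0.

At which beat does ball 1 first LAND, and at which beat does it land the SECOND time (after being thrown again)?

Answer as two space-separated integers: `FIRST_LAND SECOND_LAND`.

Beat 0 (L): throw ball1 h=3 -> lands@3:R; in-air after throw: [b1@3:R]
Beat 1 (R): throw ball2 h=1 -> lands@2:L; in-air after throw: [b2@2:L b1@3:R]
Beat 2 (L): throw ball2 h=2 -> lands@4:L; in-air after throw: [b1@3:R b2@4:L]
Beat 3 (R): throw ball1 h=2 -> lands@5:R; in-air after throw: [b2@4:L b1@5:R]
Beat 4 (L): throw ball2 h=3 -> lands@7:R; in-air after throw: [b1@5:R b2@7:R]
Beat 5 (R): throw ball1 h=1 -> lands@6:L; in-air after throw: [b1@6:L b2@7:R]
Ball 1: thrown@0 h=3 -> first land @3; rethrown@3 h=2 -> second land @5

Answer: 3 5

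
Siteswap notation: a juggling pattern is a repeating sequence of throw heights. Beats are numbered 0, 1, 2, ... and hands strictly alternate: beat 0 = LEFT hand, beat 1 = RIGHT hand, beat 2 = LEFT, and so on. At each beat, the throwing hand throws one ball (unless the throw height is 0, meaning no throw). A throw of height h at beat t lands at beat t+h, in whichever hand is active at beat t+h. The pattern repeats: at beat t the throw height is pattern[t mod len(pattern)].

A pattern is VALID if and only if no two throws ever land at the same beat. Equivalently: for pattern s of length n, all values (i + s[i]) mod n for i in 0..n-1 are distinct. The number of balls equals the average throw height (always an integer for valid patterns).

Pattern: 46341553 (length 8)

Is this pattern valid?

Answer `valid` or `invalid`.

i=0: (i + s[i]) mod n = (0 + 4) mod 8 = 4
i=1: (i + s[i]) mod n = (1 + 6) mod 8 = 7
i=2: (i + s[i]) mod n = (2 + 3) mod 8 = 5
i=3: (i + s[i]) mod n = (3 + 4) mod 8 = 7
i=4: (i + s[i]) mod n = (4 + 1) mod 8 = 5
i=5: (i + s[i]) mod n = (5 + 5) mod 8 = 2
i=6: (i + s[i]) mod n = (6 + 5) mod 8 = 3
i=7: (i + s[i]) mod n = (7 + 3) mod 8 = 2
Residues: [4, 7, 5, 7, 5, 2, 3, 2], distinct: False

Answer: invalid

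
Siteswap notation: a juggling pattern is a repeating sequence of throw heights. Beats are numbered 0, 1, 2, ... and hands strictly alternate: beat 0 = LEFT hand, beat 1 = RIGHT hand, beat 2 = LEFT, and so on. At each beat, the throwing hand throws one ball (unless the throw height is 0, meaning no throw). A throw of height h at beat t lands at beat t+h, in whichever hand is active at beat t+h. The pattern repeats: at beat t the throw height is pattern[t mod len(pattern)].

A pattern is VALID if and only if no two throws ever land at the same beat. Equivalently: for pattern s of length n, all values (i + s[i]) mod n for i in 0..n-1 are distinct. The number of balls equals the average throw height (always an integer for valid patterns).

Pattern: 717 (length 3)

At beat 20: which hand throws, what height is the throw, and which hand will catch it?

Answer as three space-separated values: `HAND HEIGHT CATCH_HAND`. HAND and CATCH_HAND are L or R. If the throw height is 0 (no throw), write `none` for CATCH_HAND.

Beat 20: 20 mod 2 = 0, so hand = L
Throw height = pattern[20 mod 3] = pattern[2] = 7
Lands at beat 20+7=27, 27 mod 2 = 1, so catch hand = R

Answer: L 7 R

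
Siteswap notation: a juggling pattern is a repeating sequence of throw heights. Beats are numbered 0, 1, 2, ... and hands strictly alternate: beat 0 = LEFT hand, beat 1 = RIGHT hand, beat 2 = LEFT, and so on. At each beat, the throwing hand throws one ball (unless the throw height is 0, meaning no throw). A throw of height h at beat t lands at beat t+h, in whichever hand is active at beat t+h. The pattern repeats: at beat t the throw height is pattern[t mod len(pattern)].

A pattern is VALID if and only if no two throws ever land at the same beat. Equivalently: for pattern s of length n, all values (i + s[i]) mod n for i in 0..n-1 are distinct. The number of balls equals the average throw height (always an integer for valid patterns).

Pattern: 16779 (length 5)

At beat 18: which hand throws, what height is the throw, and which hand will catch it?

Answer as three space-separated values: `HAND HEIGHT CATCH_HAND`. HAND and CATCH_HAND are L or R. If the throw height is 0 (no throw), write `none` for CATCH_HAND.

Beat 18: 18 mod 2 = 0, so hand = L
Throw height = pattern[18 mod 5] = pattern[3] = 7
Lands at beat 18+7=25, 25 mod 2 = 1, so catch hand = R

Answer: L 7 R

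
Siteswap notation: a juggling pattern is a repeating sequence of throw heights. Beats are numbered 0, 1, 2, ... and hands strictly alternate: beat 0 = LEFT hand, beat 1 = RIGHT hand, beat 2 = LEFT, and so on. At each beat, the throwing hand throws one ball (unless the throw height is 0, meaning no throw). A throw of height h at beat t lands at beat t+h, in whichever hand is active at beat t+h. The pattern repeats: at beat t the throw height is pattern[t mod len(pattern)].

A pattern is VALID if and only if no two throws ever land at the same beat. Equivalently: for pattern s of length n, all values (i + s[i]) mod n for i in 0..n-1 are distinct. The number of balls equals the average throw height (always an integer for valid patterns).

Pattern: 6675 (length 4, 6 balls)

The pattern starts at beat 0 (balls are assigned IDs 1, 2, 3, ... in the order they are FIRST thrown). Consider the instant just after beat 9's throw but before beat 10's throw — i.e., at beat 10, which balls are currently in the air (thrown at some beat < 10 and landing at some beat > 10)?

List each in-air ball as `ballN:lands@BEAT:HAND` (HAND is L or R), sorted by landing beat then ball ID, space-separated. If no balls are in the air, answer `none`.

Answer: ball6:lands@11:R ball2:lands@12:L ball1:lands@13:R ball4:lands@14:L ball3:lands@15:R

Derivation:
Beat 0 (L): throw ball1 h=6 -> lands@6:L; in-air after throw: [b1@6:L]
Beat 1 (R): throw ball2 h=6 -> lands@7:R; in-air after throw: [b1@6:L b2@7:R]
Beat 2 (L): throw ball3 h=7 -> lands@9:R; in-air after throw: [b1@6:L b2@7:R b3@9:R]
Beat 3 (R): throw ball4 h=5 -> lands@8:L; in-air after throw: [b1@6:L b2@7:R b4@8:L b3@9:R]
Beat 4 (L): throw ball5 h=6 -> lands@10:L; in-air after throw: [b1@6:L b2@7:R b4@8:L b3@9:R b5@10:L]
Beat 5 (R): throw ball6 h=6 -> lands@11:R; in-air after throw: [b1@6:L b2@7:R b4@8:L b3@9:R b5@10:L b6@11:R]
Beat 6 (L): throw ball1 h=7 -> lands@13:R; in-air after throw: [b2@7:R b4@8:L b3@9:R b5@10:L b6@11:R b1@13:R]
Beat 7 (R): throw ball2 h=5 -> lands@12:L; in-air after throw: [b4@8:L b3@9:R b5@10:L b6@11:R b2@12:L b1@13:R]
Beat 8 (L): throw ball4 h=6 -> lands@14:L; in-air after throw: [b3@9:R b5@10:L b6@11:R b2@12:L b1@13:R b4@14:L]
Beat 9 (R): throw ball3 h=6 -> lands@15:R; in-air after throw: [b5@10:L b6@11:R b2@12:L b1@13:R b4@14:L b3@15:R]
Beat 10 (L): throw ball5 h=7 -> lands@17:R; in-air after throw: [b6@11:R b2@12:L b1@13:R b4@14:L b3@15:R b5@17:R]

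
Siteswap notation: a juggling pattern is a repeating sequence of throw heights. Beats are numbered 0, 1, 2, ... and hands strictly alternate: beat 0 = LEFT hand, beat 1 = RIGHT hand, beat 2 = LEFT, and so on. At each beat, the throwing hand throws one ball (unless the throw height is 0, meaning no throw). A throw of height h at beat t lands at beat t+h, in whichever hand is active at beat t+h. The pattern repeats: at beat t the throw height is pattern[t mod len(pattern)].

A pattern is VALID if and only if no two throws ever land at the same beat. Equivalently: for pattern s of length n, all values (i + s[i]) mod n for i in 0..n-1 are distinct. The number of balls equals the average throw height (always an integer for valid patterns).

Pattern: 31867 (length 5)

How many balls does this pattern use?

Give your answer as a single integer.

Answer: 5

Derivation:
Pattern = [3, 1, 8, 6, 7], length n = 5
  position 0: throw height = 3, running sum = 3
  position 1: throw height = 1, running sum = 4
  position 2: throw height = 8, running sum = 12
  position 3: throw height = 6, running sum = 18
  position 4: throw height = 7, running sum = 25
Total sum = 25; balls = sum / n = 25 / 5 = 5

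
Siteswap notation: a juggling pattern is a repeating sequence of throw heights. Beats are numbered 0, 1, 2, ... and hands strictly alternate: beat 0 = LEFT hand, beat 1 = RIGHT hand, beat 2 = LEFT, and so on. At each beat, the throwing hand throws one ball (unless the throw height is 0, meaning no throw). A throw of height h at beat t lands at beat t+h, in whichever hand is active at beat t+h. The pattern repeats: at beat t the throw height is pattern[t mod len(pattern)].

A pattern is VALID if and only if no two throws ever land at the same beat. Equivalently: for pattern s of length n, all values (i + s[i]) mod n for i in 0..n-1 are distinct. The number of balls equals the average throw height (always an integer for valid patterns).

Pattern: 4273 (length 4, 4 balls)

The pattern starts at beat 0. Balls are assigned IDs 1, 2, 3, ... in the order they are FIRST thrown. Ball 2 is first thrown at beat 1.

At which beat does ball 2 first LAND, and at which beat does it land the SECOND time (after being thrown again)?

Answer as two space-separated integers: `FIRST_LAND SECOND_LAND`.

Beat 0 (L): throw ball1 h=4 -> lands@4:L; in-air after throw: [b1@4:L]
Beat 1 (R): throw ball2 h=2 -> lands@3:R; in-air after throw: [b2@3:R b1@4:L]
Beat 2 (L): throw ball3 h=7 -> lands@9:R; in-air after throw: [b2@3:R b1@4:L b3@9:R]
Beat 3 (R): throw ball2 h=3 -> lands@6:L; in-air after throw: [b1@4:L b2@6:L b3@9:R]
Beat 4 (L): throw ball1 h=4 -> lands@8:L; in-air after throw: [b2@6:L b1@8:L b3@9:R]
Beat 5 (R): throw ball4 h=2 -> lands@7:R; in-air after throw: [b2@6:L b4@7:R b1@8:L b3@9:R]
Beat 6 (L): throw ball2 h=7 -> lands@13:R; in-air after throw: [b4@7:R b1@8:L b3@9:R b2@13:R]
Ball 2: thrown@1 h=2 -> first land @3; rethrown@3 h=3 -> second land @6

Answer: 3 6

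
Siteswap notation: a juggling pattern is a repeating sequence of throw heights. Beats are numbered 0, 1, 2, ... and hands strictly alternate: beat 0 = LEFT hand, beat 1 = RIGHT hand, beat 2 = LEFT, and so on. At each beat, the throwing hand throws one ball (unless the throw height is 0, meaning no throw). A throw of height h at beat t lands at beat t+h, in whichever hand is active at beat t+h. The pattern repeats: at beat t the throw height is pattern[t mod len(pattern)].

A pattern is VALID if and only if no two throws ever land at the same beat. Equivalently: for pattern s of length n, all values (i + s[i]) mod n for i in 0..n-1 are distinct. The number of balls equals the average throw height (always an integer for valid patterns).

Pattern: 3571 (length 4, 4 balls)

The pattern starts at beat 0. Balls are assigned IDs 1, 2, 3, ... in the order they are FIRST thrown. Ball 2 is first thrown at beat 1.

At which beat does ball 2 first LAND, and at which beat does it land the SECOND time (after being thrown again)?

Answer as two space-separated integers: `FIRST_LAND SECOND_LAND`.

Beat 0 (L): throw ball1 h=3 -> lands@3:R; in-air after throw: [b1@3:R]
Beat 1 (R): throw ball2 h=5 -> lands@6:L; in-air after throw: [b1@3:R b2@6:L]
Beat 2 (L): throw ball3 h=7 -> lands@9:R; in-air after throw: [b1@3:R b2@6:L b3@9:R]
Beat 3 (R): throw ball1 h=1 -> lands@4:L; in-air after throw: [b1@4:L b2@6:L b3@9:R]
Beat 4 (L): throw ball1 h=3 -> lands@7:R; in-air after throw: [b2@6:L b1@7:R b3@9:R]
Beat 5 (R): throw ball4 h=5 -> lands@10:L; in-air after throw: [b2@6:L b1@7:R b3@9:R b4@10:L]
Beat 6 (L): throw ball2 h=7 -> lands@13:R; in-air after throw: [b1@7:R b3@9:R b4@10:L b2@13:R]
Beat 7 (R): throw ball1 h=1 -> lands@8:L; in-air after throw: [b1@8:L b3@9:R b4@10:L b2@13:R]
Beat 8 (L): throw ball1 h=3 -> lands@11:R; in-air after throw: [b3@9:R b4@10:L b1@11:R b2@13:R]
Beat 9 (R): throw ball3 h=5 -> lands@14:L; in-air after throw: [b4@10:L b1@11:R b2@13:R b3@14:L]
Beat 10 (L): throw ball4 h=7 -> lands@17:R; in-air after throw: [b1@11:R b2@13:R b3@14:L b4@17:R]
Beat 11 (R): throw ball1 h=1 -> lands@12:L; in-air after throw: [b1@12:L b2@13:R b3@14:L b4@17:R]
Beat 12 (L): throw ball1 h=3 -> lands@15:R; in-air after throw: [b2@13:R b3@14:L b1@15:R b4@17:R]
Beat 13 (R): throw ball2 h=5 -> lands@18:L; in-air after throw: [b3@14:L b1@15:R b4@17:R b2@18:L]
Ball 2: thrown@1 h=5 -> first land @6; rethrown@6 h=7 -> second land @13

Answer: 6 13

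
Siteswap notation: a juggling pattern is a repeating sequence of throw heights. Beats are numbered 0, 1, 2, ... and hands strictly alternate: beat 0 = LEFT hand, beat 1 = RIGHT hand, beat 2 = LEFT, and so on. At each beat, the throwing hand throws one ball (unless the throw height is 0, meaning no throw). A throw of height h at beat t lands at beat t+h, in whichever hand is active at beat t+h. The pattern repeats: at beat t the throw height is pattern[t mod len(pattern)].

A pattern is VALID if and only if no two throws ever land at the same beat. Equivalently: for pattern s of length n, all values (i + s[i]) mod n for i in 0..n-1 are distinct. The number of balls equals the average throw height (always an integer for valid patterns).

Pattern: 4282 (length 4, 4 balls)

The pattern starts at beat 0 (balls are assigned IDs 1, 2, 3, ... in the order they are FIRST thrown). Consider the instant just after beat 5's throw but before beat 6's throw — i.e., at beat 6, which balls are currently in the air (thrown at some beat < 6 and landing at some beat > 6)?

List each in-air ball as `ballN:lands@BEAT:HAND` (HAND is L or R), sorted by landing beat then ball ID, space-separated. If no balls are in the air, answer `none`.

Beat 0 (L): throw ball1 h=4 -> lands@4:L; in-air after throw: [b1@4:L]
Beat 1 (R): throw ball2 h=2 -> lands@3:R; in-air after throw: [b2@3:R b1@4:L]
Beat 2 (L): throw ball3 h=8 -> lands@10:L; in-air after throw: [b2@3:R b1@4:L b3@10:L]
Beat 3 (R): throw ball2 h=2 -> lands@5:R; in-air after throw: [b1@4:L b2@5:R b3@10:L]
Beat 4 (L): throw ball1 h=4 -> lands@8:L; in-air after throw: [b2@5:R b1@8:L b3@10:L]
Beat 5 (R): throw ball2 h=2 -> lands@7:R; in-air after throw: [b2@7:R b1@8:L b3@10:L]
Beat 6 (L): throw ball4 h=8 -> lands@14:L; in-air after throw: [b2@7:R b1@8:L b3@10:L b4@14:L]

Answer: ball2:lands@7:R ball1:lands@8:L ball3:lands@10:L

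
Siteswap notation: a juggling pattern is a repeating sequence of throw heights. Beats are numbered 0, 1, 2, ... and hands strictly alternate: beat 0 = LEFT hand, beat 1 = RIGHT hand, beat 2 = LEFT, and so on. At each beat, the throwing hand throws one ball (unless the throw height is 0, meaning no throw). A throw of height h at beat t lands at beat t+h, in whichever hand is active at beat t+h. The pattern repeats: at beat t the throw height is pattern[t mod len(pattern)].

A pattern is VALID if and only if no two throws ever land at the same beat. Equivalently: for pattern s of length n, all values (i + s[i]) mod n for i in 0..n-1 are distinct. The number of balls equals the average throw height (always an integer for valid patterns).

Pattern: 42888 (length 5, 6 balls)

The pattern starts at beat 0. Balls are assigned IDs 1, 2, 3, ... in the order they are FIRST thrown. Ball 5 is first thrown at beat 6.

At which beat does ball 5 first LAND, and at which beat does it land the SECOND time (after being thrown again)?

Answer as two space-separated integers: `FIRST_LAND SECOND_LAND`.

Answer: 8 16

Derivation:
Beat 0 (L): throw ball1 h=4 -> lands@4:L; in-air after throw: [b1@4:L]
Beat 1 (R): throw ball2 h=2 -> lands@3:R; in-air after throw: [b2@3:R b1@4:L]
Beat 2 (L): throw ball3 h=8 -> lands@10:L; in-air after throw: [b2@3:R b1@4:L b3@10:L]
Beat 3 (R): throw ball2 h=8 -> lands@11:R; in-air after throw: [b1@4:L b3@10:L b2@11:R]
Beat 4 (L): throw ball1 h=8 -> lands@12:L; in-air after throw: [b3@10:L b2@11:R b1@12:L]
Beat 5 (R): throw ball4 h=4 -> lands@9:R; in-air after throw: [b4@9:R b3@10:L b2@11:R b1@12:L]
Beat 6 (L): throw ball5 h=2 -> lands@8:L; in-air after throw: [b5@8:L b4@9:R b3@10:L b2@11:R b1@12:L]
Beat 7 (R): throw ball6 h=8 -> lands@15:R; in-air after throw: [b5@8:L b4@9:R b3@10:L b2@11:R b1@12:L b6@15:R]
Beat 8 (L): throw ball5 h=8 -> lands@16:L; in-air after throw: [b4@9:R b3@10:L b2@11:R b1@12:L b6@15:R b5@16:L]
Beat 9 (R): throw ball4 h=8 -> lands@17:R; in-air after throw: [b3@10:L b2@11:R b1@12:L b6@15:R b5@16:L b4@17:R]
Beat 10 (L): throw ball3 h=4 -> lands@14:L; in-air after throw: [b2@11:R b1@12:L b3@14:L b6@15:R b5@16:L b4@17:R]
Beat 11 (R): throw ball2 h=2 -> lands@13:R; in-air after throw: [b1@12:L b2@13:R b3@14:L b6@15:R b5@16:L b4@17:R]
Beat 12 (L): throw ball1 h=8 -> lands@20:L; in-air after throw: [b2@13:R b3@14:L b6@15:R b5@16:L b4@17:R b1@20:L]
Beat 13 (R): throw ball2 h=8 -> lands@21:R; in-air after throw: [b3@14:L b6@15:R b5@16:L b4@17:R b1@20:L b2@21:R]
Beat 14 (L): throw ball3 h=8 -> lands@22:L; in-air after throw: [b6@15:R b5@16:L b4@17:R b1@20:L b2@21:R b3@22:L]
Beat 15 (R): throw ball6 h=4 -> lands@19:R; in-air after throw: [b5@16:L b4@17:R b6@19:R b1@20:L b2@21:R b3@22:L]
Beat 16 (L): throw ball5 h=2 -> lands@18:L; in-air after throw: [b4@17:R b5@18:L b6@19:R b1@20:L b2@21:R b3@22:L]
Ball 5: thrown@6 h=2 -> first land @8; rethrown@8 h=8 -> second land @16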